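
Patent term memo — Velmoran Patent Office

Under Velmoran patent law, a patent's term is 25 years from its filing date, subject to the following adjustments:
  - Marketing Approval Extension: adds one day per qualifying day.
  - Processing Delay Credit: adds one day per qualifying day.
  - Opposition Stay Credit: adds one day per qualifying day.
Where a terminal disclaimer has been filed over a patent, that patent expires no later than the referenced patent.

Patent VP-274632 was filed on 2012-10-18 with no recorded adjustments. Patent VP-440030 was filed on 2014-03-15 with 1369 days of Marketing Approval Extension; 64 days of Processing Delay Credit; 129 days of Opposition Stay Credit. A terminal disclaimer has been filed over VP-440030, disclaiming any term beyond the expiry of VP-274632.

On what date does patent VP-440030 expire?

October 18, 2037

Natural term of VP-440030:
  Base: filing + 25 years → 15 March 2039.
  Marketing Approval Extension: +1369 days → 13 December 2042.
  Processing Delay Credit: +64 days → 15 February 2043.
  Opposition Stay Credit: +129 days → 24 June 2043.
Expiry of referenced patent VP-274632:
  Base: filing + 25 years → 18 October 2037.
Terminal disclaimer: VP-440030 expires on the earlier of 24 June 2043 and 18 October 2037.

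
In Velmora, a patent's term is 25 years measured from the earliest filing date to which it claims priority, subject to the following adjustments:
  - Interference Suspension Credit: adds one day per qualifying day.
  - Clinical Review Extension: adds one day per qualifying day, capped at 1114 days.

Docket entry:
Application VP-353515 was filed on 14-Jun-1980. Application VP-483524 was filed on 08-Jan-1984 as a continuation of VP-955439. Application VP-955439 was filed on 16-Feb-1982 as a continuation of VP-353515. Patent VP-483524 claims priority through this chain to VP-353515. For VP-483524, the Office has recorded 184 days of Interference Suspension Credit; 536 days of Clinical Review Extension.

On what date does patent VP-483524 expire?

Earliest priority filing: 14 June 1980.
Base term: 14 June 1980 + 25 years → 14 June 2005.
Interference Suspension Credit: +184 days → 15 December 2005.
Clinical Review Extension: 536 days (within the 1114-day cap) → +536 days → 4 June 2007.

2007-06-04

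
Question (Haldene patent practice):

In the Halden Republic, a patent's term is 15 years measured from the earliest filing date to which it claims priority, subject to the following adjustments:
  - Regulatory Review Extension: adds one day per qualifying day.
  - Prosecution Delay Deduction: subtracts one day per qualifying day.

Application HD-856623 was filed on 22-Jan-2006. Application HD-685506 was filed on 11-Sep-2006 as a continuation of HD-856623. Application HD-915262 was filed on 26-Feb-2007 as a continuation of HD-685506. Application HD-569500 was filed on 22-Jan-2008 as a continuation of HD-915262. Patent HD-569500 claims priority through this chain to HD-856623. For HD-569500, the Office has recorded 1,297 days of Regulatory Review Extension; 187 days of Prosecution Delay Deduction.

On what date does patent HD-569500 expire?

Earliest priority filing: 22 January 2006.
Base term: 22 January 2006 + 15 years → 22 January 2021.
Regulatory Review Extension: +1297 days → 11 August 2024.
Prosecution Delay Deduction: −187 days → 6 February 2024.

2024-02-06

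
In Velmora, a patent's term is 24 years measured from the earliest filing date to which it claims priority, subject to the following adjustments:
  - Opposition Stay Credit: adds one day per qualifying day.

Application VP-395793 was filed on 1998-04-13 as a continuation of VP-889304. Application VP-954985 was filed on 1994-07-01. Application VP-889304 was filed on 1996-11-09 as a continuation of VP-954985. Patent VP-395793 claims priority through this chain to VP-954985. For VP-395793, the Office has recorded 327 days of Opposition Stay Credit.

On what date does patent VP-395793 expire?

Earliest priority filing: 1 July 1994.
Base term: 1 July 1994 + 24 years → 1 July 2018.
Opposition Stay Credit: +327 days → 24 May 2019.

2019-05-24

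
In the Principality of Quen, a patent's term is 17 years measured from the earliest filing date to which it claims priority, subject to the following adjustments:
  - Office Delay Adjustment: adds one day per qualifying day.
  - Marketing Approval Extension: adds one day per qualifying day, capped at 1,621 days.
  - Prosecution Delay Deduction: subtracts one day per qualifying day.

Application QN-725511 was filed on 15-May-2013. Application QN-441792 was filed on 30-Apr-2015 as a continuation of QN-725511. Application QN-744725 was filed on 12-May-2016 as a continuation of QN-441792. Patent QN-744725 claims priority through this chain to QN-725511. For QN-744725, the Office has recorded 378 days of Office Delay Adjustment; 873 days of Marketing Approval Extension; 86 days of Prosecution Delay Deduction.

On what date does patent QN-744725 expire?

July 23, 2033

Earliest priority filing: 15 May 2013.
Base term: 15 May 2013 + 17 years → 15 May 2030.
Office Delay Adjustment: +378 days → 28 May 2031.
Marketing Approval Extension: 873 days (within the 1621-day cap) → +873 days → 17 October 2033.
Prosecution Delay Deduction: −86 days → 23 July 2033.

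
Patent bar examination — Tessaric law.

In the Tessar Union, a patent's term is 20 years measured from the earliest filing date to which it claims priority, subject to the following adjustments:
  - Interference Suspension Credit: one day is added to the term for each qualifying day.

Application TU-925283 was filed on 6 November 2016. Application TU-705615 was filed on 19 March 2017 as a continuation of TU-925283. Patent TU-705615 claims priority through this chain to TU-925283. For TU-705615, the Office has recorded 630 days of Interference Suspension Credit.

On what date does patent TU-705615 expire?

July 29, 2038

Earliest priority filing: 6 November 2016.
Base term: 6 November 2016 + 20 years → 6 November 2036.
Interference Suspension Credit: +630 days → 29 July 2038.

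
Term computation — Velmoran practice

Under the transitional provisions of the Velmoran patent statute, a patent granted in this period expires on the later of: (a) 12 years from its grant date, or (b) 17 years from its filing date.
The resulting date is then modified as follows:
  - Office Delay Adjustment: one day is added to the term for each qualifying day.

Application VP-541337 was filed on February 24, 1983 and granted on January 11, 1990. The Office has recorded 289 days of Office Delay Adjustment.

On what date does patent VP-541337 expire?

(a) grant + 12 years → 11 January 2002.
(b) filing + 17 years → 24 February 2000.
Later of the two: 11 January 2002.
Office Delay Adjustment: +289 days → 27 October 2002.

October 27, 2002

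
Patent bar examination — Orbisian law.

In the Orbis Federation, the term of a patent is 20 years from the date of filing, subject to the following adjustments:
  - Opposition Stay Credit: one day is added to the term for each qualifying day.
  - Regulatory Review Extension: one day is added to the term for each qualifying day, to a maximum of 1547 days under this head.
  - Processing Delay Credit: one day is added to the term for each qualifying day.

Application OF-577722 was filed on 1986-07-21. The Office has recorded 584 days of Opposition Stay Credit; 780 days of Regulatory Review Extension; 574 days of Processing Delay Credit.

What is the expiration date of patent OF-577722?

2011-11-10

Base term: filing date + 20 years → 21 July 2006.
Opposition Stay Credit: +584 days → 25 February 2008.
Regulatory Review Extension: 780 days (within the 1547-day cap) → +780 days → 15 April 2010.
Processing Delay Credit: +574 days → 10 November 2011.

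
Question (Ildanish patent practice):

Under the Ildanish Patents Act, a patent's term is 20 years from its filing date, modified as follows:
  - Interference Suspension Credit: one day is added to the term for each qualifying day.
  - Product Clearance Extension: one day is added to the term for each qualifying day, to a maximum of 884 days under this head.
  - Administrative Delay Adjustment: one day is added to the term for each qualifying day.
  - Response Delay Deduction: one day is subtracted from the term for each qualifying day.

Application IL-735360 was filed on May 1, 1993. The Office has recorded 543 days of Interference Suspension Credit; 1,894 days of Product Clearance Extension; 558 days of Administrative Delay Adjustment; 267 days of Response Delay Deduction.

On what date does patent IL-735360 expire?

Base term: filing date + 20 years → 1 May 2013.
Interference Suspension Credit: +543 days → 26 October 2014.
Product Clearance Extension: 1894 days claimed exceeds the 884-day cap, so +884 days → 28 March 2017.
Administrative Delay Adjustment: +558 days → 7 October 2018.
Response Delay Deduction: −267 days → 13 January 2018.

2018-01-13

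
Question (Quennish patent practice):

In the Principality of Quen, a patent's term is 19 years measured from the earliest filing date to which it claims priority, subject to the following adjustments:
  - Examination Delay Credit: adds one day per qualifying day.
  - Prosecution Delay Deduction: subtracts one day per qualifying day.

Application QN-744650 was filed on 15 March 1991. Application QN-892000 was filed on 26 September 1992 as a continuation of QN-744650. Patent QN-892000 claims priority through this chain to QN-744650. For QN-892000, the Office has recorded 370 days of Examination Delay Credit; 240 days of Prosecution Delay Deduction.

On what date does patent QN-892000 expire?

Earliest priority filing: 15 March 1991.
Base term: 15 March 1991 + 19 years → 15 March 2010.
Examination Delay Credit: +370 days → 20 March 2011.
Prosecution Delay Deduction: −240 days → 23 July 2010.

July 23, 2010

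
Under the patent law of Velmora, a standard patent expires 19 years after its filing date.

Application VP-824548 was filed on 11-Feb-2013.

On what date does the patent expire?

2032-02-11

Filing date + 19 years → 11 February 2032.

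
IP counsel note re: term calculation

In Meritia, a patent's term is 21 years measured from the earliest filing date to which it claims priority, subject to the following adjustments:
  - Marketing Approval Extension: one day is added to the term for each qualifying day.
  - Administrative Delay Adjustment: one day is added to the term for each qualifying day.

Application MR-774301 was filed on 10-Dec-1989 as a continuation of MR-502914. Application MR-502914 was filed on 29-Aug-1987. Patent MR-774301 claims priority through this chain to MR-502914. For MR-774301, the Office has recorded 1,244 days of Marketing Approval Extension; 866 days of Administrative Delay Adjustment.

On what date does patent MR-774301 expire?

2014-06-09

Earliest priority filing: 29 August 1987.
Base term: 29 August 1987 + 21 years → 29 August 2008.
Marketing Approval Extension: +1244 days → 25 January 2012.
Administrative Delay Adjustment: +866 days → 9 June 2014.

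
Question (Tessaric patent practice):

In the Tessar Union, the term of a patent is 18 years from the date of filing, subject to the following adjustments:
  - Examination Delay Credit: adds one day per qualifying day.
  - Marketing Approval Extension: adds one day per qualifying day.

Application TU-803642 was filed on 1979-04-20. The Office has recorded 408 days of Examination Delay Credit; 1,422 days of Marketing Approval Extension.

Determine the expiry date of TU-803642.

Base term: filing date + 18 years → 20 April 1997.
Examination Delay Credit: +408 days → 2 June 1998.
Marketing Approval Extension: +1422 days → 24 April 2002.

April 24, 2002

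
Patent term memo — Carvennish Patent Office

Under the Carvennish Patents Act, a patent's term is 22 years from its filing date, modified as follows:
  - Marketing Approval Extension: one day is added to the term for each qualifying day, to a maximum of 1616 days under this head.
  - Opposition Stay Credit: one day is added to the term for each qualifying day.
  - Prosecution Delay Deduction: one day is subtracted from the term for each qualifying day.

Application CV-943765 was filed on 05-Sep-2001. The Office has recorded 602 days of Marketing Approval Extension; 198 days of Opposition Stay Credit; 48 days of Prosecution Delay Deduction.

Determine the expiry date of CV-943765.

Base term: filing date + 22 years → 5 September 2023.
Marketing Approval Extension: 602 days (within the 1616-day cap) → +602 days → 29 April 2025.
Opposition Stay Credit: +198 days → 13 November 2025.
Prosecution Delay Deduction: −48 days → 26 September 2025.

2025-09-26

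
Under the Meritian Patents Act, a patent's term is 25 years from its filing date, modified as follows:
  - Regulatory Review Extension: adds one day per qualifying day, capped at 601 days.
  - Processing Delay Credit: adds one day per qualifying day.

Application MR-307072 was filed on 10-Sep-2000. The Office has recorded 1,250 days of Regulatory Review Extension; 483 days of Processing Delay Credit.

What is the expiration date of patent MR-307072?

August 29, 2028

Base term: filing date + 25 years → 10 September 2025.
Regulatory Review Extension: 1250 days claimed exceeds the 601-day cap, so +601 days → 4 May 2027.
Processing Delay Credit: +483 days → 29 August 2028.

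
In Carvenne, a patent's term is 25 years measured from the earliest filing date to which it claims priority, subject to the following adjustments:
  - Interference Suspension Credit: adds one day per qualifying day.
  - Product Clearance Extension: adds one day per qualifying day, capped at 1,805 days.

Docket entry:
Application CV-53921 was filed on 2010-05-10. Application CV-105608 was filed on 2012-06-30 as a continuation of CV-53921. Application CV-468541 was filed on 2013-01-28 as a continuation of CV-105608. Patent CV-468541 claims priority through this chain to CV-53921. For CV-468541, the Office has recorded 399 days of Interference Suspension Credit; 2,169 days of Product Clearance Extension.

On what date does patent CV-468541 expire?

2041-05-22

Earliest priority filing: 10 May 2010.
Base term: 10 May 2010 + 25 years → 10 May 2035.
Interference Suspension Credit: +399 days → 12 June 2036.
Product Clearance Extension: 2169 days claimed exceeds the 1805-day cap, so +1805 days → 22 May 2041.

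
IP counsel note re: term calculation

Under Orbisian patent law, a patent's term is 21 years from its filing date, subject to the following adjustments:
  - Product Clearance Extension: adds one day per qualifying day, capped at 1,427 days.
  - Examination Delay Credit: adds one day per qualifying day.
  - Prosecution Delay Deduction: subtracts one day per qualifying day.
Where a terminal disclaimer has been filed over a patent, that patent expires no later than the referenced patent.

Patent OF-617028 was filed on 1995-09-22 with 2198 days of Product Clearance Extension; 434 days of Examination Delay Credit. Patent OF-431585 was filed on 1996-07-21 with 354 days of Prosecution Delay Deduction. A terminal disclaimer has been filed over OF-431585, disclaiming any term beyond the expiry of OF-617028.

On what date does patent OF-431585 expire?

2016-08-01

Natural term of OF-431585:
  Base: filing + 21 years → 21 July 2017.
  Prosecution Delay Deduction: −354 days → 1 August 2016.
Expiry of referenced patent OF-617028:
  Base: filing + 21 years → 22 September 2016.
  Product Clearance Extension: 2198 days claimed exceeds the 1427-day cap, so +1427 days → 19 August 2020.
  Examination Delay Credit: +434 days → 27 October 2021.
Terminal disclaimer: OF-431585 expires on the earlier of 1 August 2016 and 27 October 2021.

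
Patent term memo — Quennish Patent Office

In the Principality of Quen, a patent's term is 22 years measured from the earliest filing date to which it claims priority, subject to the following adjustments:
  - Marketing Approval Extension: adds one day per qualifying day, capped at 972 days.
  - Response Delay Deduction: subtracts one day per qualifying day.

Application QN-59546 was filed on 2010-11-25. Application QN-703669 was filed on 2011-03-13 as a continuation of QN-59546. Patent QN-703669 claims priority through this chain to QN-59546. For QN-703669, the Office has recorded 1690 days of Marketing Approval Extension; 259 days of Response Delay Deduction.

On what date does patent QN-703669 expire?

Earliest priority filing: 25 November 2010.
Base term: 25 November 2010 + 22 years → 25 November 2032.
Marketing Approval Extension: 1690 days claimed exceeds the 972-day cap, so +972 days → 25 July 2035.
Response Delay Deduction: −259 days → 8 November 2034.

November 8, 2034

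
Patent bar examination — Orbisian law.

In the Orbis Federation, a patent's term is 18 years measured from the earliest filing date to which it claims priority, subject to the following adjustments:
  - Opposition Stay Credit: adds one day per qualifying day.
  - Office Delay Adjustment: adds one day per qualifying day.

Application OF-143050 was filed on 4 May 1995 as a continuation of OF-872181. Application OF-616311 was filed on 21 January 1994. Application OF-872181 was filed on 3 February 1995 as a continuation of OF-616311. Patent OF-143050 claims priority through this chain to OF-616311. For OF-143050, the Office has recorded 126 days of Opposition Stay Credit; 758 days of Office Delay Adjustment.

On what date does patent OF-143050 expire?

2014-06-23

Earliest priority filing: 21 January 1994.
Base term: 21 January 1994 + 18 years → 21 January 2012.
Opposition Stay Credit: +126 days → 26 May 2012.
Office Delay Adjustment: +758 days → 23 June 2014.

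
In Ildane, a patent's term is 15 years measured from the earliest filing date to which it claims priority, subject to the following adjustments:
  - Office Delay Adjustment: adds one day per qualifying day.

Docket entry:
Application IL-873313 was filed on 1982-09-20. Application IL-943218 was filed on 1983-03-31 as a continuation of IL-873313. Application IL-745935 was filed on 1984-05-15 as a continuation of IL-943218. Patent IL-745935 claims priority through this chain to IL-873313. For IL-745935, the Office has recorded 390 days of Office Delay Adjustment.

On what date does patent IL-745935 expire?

October 15, 1998

Earliest priority filing: 20 September 1982.
Base term: 20 September 1982 + 15 years → 20 September 1997.
Office Delay Adjustment: +390 days → 15 October 1998.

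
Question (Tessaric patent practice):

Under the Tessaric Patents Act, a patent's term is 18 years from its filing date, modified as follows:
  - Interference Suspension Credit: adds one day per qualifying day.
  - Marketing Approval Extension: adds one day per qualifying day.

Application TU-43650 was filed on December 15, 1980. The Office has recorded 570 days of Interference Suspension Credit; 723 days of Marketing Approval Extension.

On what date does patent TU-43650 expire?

Base term: filing date + 18 years → 15 December 1998.
Interference Suspension Credit: +570 days → 7 July 2000.
Marketing Approval Extension: +723 days → 30 June 2002.

June 30, 2002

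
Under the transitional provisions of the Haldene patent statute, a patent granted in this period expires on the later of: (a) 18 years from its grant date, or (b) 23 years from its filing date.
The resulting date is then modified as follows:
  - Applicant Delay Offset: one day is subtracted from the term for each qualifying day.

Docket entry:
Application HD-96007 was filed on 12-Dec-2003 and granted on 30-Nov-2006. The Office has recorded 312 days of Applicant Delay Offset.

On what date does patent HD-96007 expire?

(a) grant + 18 years → 30 November 2024.
(b) filing + 23 years → 12 December 2026.
Later of the two: 12 December 2026.
Applicant Delay Offset: −312 days → 3 February 2026.

2026-02-03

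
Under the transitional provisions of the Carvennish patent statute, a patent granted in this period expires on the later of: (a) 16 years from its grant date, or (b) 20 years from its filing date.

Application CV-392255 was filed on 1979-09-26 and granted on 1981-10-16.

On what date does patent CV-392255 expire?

September 26, 1999

(a) grant + 16 years → 16 October 1997.
(b) filing + 20 years → 26 September 1999.
Later of the two: 26 September 1999.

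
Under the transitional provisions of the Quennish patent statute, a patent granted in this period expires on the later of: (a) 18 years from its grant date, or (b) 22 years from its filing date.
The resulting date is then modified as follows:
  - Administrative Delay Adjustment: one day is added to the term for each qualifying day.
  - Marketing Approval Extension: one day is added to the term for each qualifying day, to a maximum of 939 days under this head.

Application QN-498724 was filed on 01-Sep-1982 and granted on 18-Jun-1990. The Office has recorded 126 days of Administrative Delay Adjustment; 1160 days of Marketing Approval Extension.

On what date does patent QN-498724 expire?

2011-05-19

(a) grant + 18 years → 18 June 2008.
(b) filing + 22 years → 1 September 2004.
Later of the two: 18 June 2008.
Administrative Delay Adjustment: +126 days → 22 October 2008.
Marketing Approval Extension: 1160 days claimed exceeds the 939-day cap, so +939 days → 19 May 2011.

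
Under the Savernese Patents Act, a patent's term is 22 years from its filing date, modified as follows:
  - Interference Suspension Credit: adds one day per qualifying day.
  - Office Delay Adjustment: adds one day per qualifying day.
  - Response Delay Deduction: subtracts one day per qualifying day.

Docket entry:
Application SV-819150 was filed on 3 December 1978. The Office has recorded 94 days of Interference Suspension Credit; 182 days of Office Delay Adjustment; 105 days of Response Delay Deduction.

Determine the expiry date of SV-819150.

2001-05-23

Base term: filing date + 22 years → 3 December 2000.
Interference Suspension Credit: +94 days → 7 March 2001.
Office Delay Adjustment: +182 days → 5 September 2001.
Response Delay Deduction: −105 days → 23 May 2001.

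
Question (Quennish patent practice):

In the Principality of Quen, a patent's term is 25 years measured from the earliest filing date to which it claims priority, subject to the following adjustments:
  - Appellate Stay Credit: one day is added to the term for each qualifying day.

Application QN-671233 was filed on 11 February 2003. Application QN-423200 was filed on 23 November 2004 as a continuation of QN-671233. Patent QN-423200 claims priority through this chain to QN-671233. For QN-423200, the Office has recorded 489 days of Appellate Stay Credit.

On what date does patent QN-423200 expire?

2029-06-14

Earliest priority filing: 11 February 2003.
Base term: 11 February 2003 + 25 years → 11 February 2028.
Appellate Stay Credit: +489 days → 14 June 2029.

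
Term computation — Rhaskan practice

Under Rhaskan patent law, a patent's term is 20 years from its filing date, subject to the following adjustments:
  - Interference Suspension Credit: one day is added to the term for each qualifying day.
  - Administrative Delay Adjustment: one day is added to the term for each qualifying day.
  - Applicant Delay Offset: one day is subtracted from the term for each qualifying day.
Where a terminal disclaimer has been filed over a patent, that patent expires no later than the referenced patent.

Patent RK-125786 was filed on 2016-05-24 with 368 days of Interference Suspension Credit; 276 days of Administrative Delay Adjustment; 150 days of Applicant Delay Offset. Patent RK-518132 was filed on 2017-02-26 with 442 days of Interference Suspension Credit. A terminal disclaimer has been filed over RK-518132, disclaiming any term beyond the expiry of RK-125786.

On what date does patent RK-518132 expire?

Natural term of RK-518132:
  Base: filing + 20 years → 26 February 2037.
  Interference Suspension Credit: +442 days → 14 May 2038.
Expiry of referenced patent RK-125786:
  Base: filing + 20 years → 24 May 2036.
  Interference Suspension Credit: +368 days → 27 May 2037.
  Administrative Delay Adjustment: +276 days → 27 February 2038.
  Applicant Delay Offset: −150 days → 30 September 2037.
Terminal disclaimer: RK-518132 expires on the earlier of 14 May 2038 and 30 September 2037.

September 30, 2037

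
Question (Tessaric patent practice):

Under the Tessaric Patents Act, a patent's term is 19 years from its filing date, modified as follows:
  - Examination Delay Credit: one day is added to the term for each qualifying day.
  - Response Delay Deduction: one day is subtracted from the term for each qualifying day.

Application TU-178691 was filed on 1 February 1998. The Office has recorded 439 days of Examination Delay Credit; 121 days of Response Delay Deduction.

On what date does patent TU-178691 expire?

Base term: filing date + 19 years → 1 February 2017.
Examination Delay Credit: +439 days → 16 April 2018.
Response Delay Deduction: −121 days → 16 December 2017.

2017-12-16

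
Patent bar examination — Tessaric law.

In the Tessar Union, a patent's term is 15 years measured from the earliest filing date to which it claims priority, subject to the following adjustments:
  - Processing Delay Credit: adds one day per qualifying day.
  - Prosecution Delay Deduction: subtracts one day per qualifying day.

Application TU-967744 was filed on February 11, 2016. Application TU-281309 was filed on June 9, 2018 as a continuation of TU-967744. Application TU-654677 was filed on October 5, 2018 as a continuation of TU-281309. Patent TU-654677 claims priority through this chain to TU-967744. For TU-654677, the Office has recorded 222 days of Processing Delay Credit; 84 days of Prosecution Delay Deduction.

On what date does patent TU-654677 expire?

Earliest priority filing: 11 February 2016.
Base term: 11 February 2016 + 15 years → 11 February 2031.
Processing Delay Credit: +222 days → 21 September 2031.
Prosecution Delay Deduction: −84 days → 29 June 2031.

2031-06-29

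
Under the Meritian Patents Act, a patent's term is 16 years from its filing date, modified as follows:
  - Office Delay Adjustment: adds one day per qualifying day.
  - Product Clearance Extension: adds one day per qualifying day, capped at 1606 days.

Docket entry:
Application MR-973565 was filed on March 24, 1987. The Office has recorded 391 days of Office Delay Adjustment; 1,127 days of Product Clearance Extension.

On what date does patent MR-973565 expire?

2007-05-20

Base term: filing date + 16 years → 24 March 2003.
Office Delay Adjustment: +391 days → 18 April 2004.
Product Clearance Extension: 1127 days (within the 1606-day cap) → +1127 days → 20 May 2007.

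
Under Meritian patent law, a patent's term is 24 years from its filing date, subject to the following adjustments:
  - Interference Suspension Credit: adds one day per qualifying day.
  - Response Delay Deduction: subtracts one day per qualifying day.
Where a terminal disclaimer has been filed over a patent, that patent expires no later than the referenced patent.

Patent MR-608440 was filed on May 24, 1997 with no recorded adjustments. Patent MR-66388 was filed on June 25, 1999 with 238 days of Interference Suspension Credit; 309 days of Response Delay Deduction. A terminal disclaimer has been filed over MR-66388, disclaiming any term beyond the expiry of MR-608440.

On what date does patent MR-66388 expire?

Natural term of MR-66388:
  Base: filing + 24 years → 25 June 2023.
  Interference Suspension Credit: +238 days → 18 February 2024.
  Response Delay Deduction: −309 days → 15 April 2023.
Expiry of referenced patent MR-608440:
  Base: filing + 24 years → 24 May 2021.
Terminal disclaimer: MR-66388 expires on the earlier of 15 April 2023 and 24 May 2021.

May 24, 2021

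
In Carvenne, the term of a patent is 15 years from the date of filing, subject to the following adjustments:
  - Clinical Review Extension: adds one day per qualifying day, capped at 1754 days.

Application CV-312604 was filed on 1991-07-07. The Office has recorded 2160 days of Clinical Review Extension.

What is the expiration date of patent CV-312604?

April 26, 2011

Base term: filing date + 15 years → 7 July 2006.
Clinical Review Extension: 2160 days claimed exceeds the 1754-day cap, so +1754 days → 26 April 2011.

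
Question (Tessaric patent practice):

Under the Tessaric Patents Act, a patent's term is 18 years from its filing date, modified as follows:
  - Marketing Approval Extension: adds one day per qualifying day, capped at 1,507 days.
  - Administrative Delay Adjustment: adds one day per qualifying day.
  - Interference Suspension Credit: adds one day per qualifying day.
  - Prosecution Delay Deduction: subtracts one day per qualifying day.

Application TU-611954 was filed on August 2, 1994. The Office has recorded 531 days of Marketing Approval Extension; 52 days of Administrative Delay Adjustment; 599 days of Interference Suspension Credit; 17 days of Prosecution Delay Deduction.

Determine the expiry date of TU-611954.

October 11, 2015

Base term: filing date + 18 years → 2 August 2012.
Marketing Approval Extension: 531 days (within the 1507-day cap) → +531 days → 15 January 2014.
Administrative Delay Adjustment: +52 days → 8 March 2014.
Interference Suspension Credit: +599 days → 28 October 2015.
Prosecution Delay Deduction: −17 days → 11 October 2015.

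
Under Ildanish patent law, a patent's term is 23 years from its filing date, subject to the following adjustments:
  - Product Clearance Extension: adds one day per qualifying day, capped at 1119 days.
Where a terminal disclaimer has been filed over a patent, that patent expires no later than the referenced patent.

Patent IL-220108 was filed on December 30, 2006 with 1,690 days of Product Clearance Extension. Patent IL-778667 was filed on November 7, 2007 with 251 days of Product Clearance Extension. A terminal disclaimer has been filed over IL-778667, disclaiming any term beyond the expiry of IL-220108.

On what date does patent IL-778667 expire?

Natural term of IL-778667:
  Base: filing + 23 years → 7 November 2030.
  Product Clearance Extension: 251 days (within the 1119-day cap) → +251 days → 16 July 2031.
Expiry of referenced patent IL-220108:
  Base: filing + 23 years → 30 December 2029.
  Product Clearance Extension: 1690 days claimed exceeds the 1119-day cap, so +1119 days → 22 January 2033.
Terminal disclaimer: IL-778667 expires on the earlier of 16 July 2031 and 22 January 2033.

2031-07-16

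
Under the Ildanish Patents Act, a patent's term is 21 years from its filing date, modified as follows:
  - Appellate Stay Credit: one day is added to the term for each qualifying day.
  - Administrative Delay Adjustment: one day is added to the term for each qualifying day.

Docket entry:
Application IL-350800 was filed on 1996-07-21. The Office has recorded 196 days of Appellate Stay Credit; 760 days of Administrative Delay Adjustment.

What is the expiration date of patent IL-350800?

Base term: filing date + 21 years → 21 July 2017.
Appellate Stay Credit: +196 days → 2 February 2018.
Administrative Delay Adjustment: +760 days → 3 March 2020.

2020-03-03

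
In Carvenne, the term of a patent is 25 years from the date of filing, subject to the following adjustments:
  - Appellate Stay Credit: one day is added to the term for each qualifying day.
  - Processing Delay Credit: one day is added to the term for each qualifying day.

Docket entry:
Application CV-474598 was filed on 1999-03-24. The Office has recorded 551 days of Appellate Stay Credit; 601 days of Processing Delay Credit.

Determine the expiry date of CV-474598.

May 20, 2027

Base term: filing date + 25 years → 24 March 2024.
Appellate Stay Credit: +551 days → 26 September 2025.
Processing Delay Credit: +601 days → 20 May 2027.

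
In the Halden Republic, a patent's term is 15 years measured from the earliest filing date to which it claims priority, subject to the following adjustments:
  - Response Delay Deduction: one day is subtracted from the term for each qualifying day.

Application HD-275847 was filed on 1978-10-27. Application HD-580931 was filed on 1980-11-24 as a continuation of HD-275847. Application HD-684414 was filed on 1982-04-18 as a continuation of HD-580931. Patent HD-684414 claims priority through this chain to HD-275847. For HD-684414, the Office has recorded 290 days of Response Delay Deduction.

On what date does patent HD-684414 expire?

Earliest priority filing: 27 October 1978.
Base term: 27 October 1978 + 15 years → 27 October 1993.
Response Delay Deduction: −290 days → 10 January 1993.

1993-01-10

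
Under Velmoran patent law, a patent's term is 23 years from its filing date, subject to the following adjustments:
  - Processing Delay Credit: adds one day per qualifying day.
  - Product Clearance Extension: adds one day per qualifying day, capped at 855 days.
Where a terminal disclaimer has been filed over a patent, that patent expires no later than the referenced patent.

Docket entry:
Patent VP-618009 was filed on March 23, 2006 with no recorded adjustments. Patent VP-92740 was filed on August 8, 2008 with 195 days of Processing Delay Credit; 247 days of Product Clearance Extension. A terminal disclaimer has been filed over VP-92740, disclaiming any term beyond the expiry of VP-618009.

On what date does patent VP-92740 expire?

2029-03-23

Natural term of VP-92740:
  Base: filing + 23 years → 8 August 2031.
  Processing Delay Credit: +195 days → 19 February 2032.
  Product Clearance Extension: 247 days (within the 855-day cap) → +247 days → 23 October 2032.
Expiry of referenced patent VP-618009:
  Base: filing + 23 years → 23 March 2029.
Terminal disclaimer: VP-92740 expires on the earlier of 23 October 2032 and 23 March 2029.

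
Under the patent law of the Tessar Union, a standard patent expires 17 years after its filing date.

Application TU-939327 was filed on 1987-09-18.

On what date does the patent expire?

2004-09-18

Filing date + 17 years → 18 September 2004.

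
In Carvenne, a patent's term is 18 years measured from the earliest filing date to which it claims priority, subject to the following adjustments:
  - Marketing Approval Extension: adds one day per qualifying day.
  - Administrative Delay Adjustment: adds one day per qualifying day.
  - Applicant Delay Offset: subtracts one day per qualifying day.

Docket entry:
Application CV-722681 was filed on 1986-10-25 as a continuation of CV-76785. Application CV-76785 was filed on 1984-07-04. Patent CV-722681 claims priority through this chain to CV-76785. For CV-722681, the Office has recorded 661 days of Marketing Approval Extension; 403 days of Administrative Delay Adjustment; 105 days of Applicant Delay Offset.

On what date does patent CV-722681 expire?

February 17, 2005

Earliest priority filing: 4 July 1984.
Base term: 4 July 1984 + 18 years → 4 July 2002.
Marketing Approval Extension: +661 days → 25 April 2004.
Administrative Delay Adjustment: +403 days → 2 June 2005.
Applicant Delay Offset: −105 days → 17 February 2005.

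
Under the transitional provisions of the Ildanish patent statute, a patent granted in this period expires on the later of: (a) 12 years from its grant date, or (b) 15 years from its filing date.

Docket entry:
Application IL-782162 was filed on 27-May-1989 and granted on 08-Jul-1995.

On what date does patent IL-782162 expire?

(a) grant + 12 years → 8 July 2007.
(b) filing + 15 years → 27 May 2004.
Later of the two: 8 July 2007.

July 8, 2007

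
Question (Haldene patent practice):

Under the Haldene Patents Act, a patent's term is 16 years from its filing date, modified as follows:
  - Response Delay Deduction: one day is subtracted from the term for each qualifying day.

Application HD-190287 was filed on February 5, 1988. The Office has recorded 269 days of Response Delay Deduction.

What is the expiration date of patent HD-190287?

May 12, 2003

Base term: filing date + 16 years → 5 February 2004.
Response Delay Deduction: −269 days → 12 May 2003.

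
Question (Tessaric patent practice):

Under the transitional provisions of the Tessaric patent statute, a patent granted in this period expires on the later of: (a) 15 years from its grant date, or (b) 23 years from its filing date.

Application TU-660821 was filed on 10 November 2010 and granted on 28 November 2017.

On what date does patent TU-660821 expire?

(a) grant + 15 years → 28 November 2032.
(b) filing + 23 years → 10 November 2033.
Later of the two: 10 November 2033.

November 10, 2033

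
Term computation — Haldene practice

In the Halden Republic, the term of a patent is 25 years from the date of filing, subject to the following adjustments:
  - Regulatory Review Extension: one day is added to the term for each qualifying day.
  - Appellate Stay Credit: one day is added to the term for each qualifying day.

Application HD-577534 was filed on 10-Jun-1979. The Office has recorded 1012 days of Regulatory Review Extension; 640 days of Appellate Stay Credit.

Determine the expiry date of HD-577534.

December 18, 2008

Base term: filing date + 25 years → 10 June 2004.
Regulatory Review Extension: +1012 days → 19 March 2007.
Appellate Stay Credit: +640 days → 18 December 2008.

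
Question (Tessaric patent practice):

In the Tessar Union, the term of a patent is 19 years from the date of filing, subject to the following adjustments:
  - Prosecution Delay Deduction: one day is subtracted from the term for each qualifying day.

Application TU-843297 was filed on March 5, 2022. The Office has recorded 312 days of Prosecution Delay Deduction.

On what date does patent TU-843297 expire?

Base term: filing date + 19 years → 5 March 2041.
Prosecution Delay Deduction: −312 days → 27 April 2040.

April 27, 2040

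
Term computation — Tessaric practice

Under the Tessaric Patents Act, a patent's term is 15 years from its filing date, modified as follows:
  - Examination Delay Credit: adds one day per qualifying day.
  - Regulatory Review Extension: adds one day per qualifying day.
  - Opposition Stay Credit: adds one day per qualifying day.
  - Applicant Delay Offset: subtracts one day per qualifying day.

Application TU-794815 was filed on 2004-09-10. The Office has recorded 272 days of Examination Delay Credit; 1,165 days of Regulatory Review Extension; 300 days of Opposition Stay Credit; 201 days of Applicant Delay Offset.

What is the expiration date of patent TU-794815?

2023-11-24

Base term: filing date + 15 years → 10 September 2019.
Examination Delay Credit: +272 days → 8 June 2020.
Regulatory Review Extension: +1165 days → 17 August 2023.
Opposition Stay Credit: +300 days → 12 June 2024.
Applicant Delay Offset: −201 days → 24 November 2023.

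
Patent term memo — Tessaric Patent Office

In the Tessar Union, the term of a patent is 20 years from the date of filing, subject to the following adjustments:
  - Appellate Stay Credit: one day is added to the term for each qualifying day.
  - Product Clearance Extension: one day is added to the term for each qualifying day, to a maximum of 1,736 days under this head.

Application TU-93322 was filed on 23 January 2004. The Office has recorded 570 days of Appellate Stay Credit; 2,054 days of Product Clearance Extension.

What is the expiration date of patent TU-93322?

May 17, 2030

Base term: filing date + 20 years → 23 January 2024.
Appellate Stay Credit: +570 days → 15 August 2025.
Product Clearance Extension: 2054 days claimed exceeds the 1736-day cap, so +1736 days → 17 May 2030.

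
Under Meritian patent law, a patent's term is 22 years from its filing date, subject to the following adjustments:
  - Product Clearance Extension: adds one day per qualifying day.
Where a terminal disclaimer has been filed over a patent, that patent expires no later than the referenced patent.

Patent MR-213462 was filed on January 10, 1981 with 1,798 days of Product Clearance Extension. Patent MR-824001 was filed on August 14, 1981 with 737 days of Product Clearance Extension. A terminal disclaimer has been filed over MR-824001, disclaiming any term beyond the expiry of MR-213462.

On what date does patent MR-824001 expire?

Natural term of MR-824001:
  Base: filing + 22 years → 14 August 2003.
  Product Clearance Extension: +737 days → 20 August 2005.
Expiry of referenced patent MR-213462:
  Base: filing + 22 years → 10 January 2003.
  Product Clearance Extension: +1798 days → 13 December 2007.
Terminal disclaimer: MR-824001 expires on the earlier of 20 August 2005 and 13 December 2007.

August 20, 2005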